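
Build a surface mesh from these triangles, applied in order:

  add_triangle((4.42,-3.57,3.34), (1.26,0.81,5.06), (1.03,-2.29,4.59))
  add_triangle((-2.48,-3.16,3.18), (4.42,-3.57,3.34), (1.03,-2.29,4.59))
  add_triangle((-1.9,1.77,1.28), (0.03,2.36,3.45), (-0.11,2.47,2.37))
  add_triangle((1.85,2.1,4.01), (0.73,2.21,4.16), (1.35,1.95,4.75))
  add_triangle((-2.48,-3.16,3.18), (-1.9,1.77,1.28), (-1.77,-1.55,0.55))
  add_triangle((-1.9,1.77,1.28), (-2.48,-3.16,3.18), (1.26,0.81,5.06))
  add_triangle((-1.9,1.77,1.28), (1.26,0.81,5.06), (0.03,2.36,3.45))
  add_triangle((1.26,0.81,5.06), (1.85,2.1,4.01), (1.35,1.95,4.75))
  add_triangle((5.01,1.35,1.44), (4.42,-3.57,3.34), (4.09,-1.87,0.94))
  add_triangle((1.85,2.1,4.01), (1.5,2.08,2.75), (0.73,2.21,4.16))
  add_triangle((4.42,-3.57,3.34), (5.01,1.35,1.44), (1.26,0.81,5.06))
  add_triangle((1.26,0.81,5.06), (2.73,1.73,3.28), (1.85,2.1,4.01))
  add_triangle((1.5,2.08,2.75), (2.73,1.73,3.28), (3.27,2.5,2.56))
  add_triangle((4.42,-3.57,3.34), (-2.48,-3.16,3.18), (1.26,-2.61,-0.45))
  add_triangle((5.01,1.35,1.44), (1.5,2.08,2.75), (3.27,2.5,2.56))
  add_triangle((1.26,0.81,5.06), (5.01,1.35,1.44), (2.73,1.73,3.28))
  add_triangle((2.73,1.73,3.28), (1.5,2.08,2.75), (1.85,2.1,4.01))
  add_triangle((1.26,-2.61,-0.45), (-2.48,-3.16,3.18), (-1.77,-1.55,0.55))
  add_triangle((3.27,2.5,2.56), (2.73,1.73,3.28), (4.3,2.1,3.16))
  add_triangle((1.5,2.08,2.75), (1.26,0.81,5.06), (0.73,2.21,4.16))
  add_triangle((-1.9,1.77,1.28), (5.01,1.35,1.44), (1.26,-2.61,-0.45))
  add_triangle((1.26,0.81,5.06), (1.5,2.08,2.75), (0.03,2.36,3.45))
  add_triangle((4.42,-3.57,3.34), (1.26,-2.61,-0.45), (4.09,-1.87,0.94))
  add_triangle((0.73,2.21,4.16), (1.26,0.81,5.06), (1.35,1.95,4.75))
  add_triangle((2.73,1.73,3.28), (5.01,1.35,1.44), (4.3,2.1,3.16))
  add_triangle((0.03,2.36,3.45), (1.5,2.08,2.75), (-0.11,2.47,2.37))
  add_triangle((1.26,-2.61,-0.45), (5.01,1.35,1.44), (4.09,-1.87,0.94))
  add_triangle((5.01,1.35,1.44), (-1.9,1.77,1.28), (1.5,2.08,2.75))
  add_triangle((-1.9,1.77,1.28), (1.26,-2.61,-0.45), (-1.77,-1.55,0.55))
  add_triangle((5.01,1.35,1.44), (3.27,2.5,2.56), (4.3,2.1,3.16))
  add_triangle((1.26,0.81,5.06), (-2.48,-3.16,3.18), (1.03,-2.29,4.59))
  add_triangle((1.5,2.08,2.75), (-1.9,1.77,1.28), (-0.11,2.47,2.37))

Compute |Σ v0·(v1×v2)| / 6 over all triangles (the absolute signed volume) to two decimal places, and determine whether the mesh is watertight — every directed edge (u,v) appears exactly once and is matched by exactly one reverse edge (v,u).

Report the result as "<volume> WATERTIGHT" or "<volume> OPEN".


97.62 WATERTIGHT

Per-triangle v0·(v1×v2)/6:
  t1: +9.5444
  t2: +9.0690
  t3: +0.8656
  t4: +0.4449
  t5: +2.6417
  t6: +11.1838
  t7: +2.2882
  t8: +0.6486
  t9: +6.0726
  t10: +0.5134
  t11: +19.4891
  t12: +1.4874
  t13: +0.8879
  t14: +11.2613
  t15: -0.8675
  t16: +2.9203
  t17: +0.5184
  t18: +2.6564
  t19: +0.7797
  t20: -1.4846
  t21: -2.9499
  t22: +2.3893
  t23: +4.0033
  t24: +0.5246
  t25: +0.3638
  t26: +0.7353
  t27: +1.4354
  t28: +1.8632
  t29: -0.6962
  t30: +1.3274
  t31: +7.9966
  t32: -0.2912
Σ = +97.6223 → |volume| = 97.62

Directed edges: 96 total, each appears once with its reverse present → watertight.


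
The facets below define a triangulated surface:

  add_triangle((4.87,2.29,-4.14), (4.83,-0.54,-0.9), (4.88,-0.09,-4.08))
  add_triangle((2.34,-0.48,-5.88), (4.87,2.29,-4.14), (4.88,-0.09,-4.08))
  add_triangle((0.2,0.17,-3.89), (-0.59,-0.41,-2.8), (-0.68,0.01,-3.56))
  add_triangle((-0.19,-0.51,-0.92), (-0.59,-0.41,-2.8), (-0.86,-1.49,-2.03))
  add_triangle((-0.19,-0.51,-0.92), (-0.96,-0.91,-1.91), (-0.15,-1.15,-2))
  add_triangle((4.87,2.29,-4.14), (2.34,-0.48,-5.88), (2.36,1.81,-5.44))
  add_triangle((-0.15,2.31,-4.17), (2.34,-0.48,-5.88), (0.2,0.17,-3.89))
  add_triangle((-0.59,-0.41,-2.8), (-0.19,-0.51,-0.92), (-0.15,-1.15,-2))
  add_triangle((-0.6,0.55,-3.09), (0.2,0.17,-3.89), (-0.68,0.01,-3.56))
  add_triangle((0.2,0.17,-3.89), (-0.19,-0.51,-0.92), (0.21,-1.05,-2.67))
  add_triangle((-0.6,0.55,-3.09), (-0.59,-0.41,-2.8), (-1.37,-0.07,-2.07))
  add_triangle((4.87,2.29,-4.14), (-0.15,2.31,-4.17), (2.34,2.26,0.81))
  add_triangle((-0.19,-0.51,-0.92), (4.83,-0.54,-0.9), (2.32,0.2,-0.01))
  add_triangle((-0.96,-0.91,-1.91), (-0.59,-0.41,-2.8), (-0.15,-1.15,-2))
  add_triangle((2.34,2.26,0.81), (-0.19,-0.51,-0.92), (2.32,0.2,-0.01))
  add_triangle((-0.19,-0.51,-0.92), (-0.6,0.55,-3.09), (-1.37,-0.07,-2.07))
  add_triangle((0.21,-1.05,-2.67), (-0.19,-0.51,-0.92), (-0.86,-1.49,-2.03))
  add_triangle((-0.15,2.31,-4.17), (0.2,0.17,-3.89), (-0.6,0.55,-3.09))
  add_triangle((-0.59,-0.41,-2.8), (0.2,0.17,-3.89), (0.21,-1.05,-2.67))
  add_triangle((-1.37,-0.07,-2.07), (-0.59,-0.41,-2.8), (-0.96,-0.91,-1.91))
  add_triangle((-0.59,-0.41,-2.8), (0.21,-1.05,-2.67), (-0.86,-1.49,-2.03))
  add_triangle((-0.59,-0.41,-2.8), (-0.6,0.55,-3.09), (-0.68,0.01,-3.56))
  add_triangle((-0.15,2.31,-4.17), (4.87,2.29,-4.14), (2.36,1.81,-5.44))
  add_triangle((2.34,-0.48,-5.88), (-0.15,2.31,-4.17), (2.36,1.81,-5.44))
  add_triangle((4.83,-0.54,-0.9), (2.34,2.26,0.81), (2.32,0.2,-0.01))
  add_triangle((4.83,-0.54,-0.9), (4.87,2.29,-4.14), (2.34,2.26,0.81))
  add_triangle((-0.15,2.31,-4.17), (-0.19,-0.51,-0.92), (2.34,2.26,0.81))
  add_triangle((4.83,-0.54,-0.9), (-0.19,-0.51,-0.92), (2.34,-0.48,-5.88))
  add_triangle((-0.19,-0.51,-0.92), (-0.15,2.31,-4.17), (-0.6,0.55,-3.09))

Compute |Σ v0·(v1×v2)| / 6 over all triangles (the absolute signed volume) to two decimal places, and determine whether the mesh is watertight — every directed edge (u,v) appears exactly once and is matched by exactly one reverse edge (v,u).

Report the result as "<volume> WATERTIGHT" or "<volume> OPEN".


53.77 OPEN

Per-triangle v0·(v1×v2)/6:
  t1: +6.0492
  t2: +7.6188
  t3: +0.2286
  t4: -0.0778
  t5: +0.0024
  t6: +6.6159
  t7: +2.6369
  t8: -0.0460
  t9: +0.3038
  t10: -0.2054
  t11: +0.4424
  t12: +9.4538
  t13: -0.1727
  t14: +0.3029
  t15: -0.5763
  t16: -0.3333
  t17: -0.0135
  t18: +0.9488
  t19: +0.5803
  t20: +0.3353
  t21: +0.5630
  t22: +0.0201
  t23: +4.1921
  t24: +4.5039
  t25: +0.3964
  t26: +9.4049
  t27: -1.3422
  t28: +2.1602
  t29: -0.2197
Σ = +53.7725 → |volume| = 53.77

Directed edges: 87 total; 9 unmatched, e.g. (4.83,-0.54,-0.9)→(4.88,-0.09,-4.08) → open.


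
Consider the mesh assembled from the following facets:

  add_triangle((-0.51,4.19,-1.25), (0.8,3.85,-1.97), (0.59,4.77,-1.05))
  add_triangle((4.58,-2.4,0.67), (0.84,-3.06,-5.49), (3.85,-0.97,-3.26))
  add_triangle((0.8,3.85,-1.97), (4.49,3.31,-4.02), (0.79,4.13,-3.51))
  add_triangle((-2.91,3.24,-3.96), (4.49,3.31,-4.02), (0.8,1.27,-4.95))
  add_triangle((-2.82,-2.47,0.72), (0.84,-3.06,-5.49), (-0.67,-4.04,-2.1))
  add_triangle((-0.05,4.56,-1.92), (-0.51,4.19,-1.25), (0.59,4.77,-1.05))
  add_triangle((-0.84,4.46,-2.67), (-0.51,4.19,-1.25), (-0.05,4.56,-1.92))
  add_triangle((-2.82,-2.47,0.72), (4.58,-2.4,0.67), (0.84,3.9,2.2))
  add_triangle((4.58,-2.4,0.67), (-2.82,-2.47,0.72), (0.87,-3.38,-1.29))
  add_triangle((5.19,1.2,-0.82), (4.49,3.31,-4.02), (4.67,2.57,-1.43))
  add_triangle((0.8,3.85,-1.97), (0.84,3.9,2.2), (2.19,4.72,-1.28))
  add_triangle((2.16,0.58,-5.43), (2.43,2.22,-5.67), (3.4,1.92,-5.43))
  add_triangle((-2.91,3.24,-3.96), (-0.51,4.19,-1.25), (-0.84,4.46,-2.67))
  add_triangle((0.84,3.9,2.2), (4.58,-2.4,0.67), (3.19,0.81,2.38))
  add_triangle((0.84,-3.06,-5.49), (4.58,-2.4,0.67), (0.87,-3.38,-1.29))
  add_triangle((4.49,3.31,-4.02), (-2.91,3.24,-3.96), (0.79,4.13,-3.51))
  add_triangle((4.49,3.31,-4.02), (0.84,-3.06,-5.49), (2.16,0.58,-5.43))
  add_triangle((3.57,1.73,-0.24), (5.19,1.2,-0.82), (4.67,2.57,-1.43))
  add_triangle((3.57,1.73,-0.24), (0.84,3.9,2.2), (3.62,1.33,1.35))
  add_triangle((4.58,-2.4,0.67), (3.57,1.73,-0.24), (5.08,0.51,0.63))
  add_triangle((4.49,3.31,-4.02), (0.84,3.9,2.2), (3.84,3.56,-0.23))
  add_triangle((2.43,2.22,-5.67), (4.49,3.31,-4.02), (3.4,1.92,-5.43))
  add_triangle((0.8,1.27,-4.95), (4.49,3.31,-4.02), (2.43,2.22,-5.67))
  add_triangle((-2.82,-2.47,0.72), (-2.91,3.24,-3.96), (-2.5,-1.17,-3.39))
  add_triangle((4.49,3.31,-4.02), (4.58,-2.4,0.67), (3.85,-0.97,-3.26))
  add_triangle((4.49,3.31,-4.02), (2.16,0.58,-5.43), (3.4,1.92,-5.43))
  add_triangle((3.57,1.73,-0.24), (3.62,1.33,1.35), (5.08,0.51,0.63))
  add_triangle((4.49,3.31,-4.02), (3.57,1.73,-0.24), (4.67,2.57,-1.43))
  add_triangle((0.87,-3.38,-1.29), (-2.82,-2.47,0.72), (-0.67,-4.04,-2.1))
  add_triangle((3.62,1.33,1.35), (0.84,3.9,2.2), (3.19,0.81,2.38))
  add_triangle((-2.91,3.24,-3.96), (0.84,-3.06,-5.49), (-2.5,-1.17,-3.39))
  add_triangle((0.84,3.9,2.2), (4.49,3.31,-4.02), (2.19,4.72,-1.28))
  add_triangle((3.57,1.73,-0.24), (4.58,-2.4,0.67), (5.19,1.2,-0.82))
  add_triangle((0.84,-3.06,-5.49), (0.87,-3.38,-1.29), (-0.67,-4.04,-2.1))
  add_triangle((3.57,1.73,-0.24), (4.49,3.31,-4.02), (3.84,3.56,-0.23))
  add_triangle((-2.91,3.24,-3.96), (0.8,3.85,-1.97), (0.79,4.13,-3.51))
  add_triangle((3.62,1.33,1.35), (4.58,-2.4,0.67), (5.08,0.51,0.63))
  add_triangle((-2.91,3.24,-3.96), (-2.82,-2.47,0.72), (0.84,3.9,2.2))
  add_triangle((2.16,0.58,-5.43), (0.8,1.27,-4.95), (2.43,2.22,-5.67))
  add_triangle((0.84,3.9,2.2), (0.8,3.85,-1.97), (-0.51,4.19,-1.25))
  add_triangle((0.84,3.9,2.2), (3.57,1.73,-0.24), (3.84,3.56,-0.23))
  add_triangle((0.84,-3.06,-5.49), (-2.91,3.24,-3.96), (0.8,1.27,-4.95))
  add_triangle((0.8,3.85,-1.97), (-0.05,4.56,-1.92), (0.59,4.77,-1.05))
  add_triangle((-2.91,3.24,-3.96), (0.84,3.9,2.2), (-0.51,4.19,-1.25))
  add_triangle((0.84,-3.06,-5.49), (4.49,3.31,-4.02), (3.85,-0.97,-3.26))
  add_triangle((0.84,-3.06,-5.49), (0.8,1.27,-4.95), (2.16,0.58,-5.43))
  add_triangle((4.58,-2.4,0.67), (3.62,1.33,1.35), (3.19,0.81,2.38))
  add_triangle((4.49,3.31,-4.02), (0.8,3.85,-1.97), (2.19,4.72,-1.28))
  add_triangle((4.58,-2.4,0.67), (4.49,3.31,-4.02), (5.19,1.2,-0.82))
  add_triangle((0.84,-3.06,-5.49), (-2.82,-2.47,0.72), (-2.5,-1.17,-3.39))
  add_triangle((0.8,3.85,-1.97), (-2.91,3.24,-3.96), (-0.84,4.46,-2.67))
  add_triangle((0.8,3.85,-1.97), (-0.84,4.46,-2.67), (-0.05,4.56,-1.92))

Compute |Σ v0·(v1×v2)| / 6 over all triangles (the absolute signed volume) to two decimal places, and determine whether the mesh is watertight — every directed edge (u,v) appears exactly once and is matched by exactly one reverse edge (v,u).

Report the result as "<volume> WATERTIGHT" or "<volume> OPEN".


Per-triangle v0·(v1×v2)/6:
  t1: -1.0020
  t2: +12.1335
  t3: +3.5094
  t4: +13.7197
  t5: +4.5105
  t6: +0.5890
  t7: +0.5885
  t8: +10.0113
  t9: +6.7987
  t10: +2.9073
  t11: +3.2339
  t12: +1.6000
  t13: +1.7319
  t14: -2.4042
  t15: +9.6941
  t16: +6.1351
  t17: +6.0365
  t18: +0.9593
  t19: +3.8811
  t20: +1.5346
  t21: +6.2652
  t22: +2.2988
  t23: +0.4208
  t24: +8.7060
  t25: +12.7869
  t26: +0.2732
  t27: +1.6051
  t28: +0.0741
  t29: +2.6881
  t30: +2.9914
  t31: +12.7311
  t32: +5.1892
  t33: +2.0600
  t34: +4.1797
  t35: +3.7780
  t36: +3.1107
  t37: +2.2652
  t38: +13.5634
  t39: +1.8251
  t40: +3.7339
  t41: +2.2228
  t42: +13.1740
  t43: +0.7838
  t44: +3.1605
  t45: +14.0170
  t46: +4.7594
  t47: +3.1589
  t48: +4.5746
  t49: +7.1666
  t50: +9.7149
  t51: +1.7180
  t52: +0.7168
Σ = +241.8816 → |volume| = 241.88

Directed edges: 156 total, each appears once with its reverse present → watertight.

241.88 WATERTIGHT


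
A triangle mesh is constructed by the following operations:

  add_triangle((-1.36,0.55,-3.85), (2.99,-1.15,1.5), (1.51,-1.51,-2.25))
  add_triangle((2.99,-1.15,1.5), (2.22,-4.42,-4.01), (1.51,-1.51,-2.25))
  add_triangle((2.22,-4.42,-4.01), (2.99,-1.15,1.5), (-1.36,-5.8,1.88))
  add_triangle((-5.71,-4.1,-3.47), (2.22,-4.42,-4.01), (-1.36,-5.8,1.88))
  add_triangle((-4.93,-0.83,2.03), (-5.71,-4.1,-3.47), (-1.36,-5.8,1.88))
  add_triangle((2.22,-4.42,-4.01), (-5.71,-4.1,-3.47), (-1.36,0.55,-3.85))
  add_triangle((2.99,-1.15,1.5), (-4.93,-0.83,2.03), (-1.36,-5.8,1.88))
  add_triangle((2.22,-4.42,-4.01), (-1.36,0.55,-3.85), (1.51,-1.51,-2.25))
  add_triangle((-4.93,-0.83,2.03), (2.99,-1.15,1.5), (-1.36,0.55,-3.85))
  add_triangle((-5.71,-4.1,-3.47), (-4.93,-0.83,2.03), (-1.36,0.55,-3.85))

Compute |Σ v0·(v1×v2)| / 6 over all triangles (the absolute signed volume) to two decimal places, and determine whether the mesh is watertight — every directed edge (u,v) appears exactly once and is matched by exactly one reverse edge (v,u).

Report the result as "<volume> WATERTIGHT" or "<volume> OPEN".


145.08 WATERTIGHT

Per-triangle v0·(v1×v2)/6:
  t1: +1.5072
  t2: +2.9722
  t3: +20.6983
  t4: +40.0903
  t5: +30.0508
  t6: +25.0902
  t7: +10.7088
  t8: +3.1105
  t9: -4.2430
  t10: +15.0990
Σ = +145.0842 → |volume| = 145.08

Directed edges: 30 total, each appears once with its reverse present → watertight.


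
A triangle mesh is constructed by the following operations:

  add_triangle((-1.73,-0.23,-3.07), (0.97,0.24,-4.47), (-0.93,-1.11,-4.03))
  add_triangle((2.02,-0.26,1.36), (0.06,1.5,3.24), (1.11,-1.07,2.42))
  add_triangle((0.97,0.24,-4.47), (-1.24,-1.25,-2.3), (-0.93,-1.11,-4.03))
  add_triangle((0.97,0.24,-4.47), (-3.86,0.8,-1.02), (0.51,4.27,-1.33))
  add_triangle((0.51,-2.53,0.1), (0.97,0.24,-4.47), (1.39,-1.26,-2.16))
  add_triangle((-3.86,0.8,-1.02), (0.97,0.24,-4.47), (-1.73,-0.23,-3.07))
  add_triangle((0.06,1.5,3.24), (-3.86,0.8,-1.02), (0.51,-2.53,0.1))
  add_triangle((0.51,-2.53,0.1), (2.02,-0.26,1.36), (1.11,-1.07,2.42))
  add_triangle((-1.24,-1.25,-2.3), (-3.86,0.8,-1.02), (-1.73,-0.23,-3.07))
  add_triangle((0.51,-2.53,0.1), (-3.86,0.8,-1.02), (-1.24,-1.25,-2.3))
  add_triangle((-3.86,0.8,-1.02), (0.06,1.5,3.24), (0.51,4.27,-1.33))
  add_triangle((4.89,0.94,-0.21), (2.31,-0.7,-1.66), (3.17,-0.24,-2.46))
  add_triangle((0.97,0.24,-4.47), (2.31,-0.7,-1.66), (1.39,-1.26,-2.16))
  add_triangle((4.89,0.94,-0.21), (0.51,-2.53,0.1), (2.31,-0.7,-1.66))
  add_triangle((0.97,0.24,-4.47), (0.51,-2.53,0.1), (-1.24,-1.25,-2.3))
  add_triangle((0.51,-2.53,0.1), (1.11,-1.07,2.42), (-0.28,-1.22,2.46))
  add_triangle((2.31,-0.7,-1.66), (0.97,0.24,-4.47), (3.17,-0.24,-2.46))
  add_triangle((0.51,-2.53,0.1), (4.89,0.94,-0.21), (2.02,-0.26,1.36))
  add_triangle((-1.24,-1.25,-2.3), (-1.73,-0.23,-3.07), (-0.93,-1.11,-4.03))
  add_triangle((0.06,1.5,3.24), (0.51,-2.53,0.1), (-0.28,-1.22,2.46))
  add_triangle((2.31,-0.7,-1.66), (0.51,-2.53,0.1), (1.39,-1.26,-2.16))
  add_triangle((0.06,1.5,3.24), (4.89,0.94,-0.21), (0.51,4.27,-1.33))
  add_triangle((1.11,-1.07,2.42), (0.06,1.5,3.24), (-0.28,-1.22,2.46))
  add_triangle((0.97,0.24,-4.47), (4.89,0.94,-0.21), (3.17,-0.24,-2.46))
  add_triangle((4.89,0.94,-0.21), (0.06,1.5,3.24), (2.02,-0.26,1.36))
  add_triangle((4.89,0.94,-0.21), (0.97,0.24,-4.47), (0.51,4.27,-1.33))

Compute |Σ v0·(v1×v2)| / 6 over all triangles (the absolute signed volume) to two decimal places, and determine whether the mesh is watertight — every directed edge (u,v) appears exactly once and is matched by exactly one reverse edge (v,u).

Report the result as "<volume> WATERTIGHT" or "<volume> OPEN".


94.32 WATERTIGHT

Per-triangle v0·(v1×v2)/6:
  t1: +1.8370
  t2: +1.8478
  t3: +0.1280
  t4: +12.8891
  t5: +1.1877
  t6: +2.5309
  t7: +4.9947
  t8: +1.4637
  t9: +1.7864
  t10: +3.0424
  t11: +10.5013
  t12: +1.0863
  t13: +1.4571
  t14: +3.4567
  t15: +3.8151
  t16: +1.4368
  t17: +1.0093
  t18: +3.0343
  t19: +0.7162
  t20: -1.1002
  t21: +1.2126
  t22: +12.6121
  t23: +1.7419
  t24: +3.1668
  t25: +3.4683
  t26: +15.0000
Σ = +94.3223 → |volume| = 94.32

Directed edges: 78 total, each appears once with its reverse present → watertight.


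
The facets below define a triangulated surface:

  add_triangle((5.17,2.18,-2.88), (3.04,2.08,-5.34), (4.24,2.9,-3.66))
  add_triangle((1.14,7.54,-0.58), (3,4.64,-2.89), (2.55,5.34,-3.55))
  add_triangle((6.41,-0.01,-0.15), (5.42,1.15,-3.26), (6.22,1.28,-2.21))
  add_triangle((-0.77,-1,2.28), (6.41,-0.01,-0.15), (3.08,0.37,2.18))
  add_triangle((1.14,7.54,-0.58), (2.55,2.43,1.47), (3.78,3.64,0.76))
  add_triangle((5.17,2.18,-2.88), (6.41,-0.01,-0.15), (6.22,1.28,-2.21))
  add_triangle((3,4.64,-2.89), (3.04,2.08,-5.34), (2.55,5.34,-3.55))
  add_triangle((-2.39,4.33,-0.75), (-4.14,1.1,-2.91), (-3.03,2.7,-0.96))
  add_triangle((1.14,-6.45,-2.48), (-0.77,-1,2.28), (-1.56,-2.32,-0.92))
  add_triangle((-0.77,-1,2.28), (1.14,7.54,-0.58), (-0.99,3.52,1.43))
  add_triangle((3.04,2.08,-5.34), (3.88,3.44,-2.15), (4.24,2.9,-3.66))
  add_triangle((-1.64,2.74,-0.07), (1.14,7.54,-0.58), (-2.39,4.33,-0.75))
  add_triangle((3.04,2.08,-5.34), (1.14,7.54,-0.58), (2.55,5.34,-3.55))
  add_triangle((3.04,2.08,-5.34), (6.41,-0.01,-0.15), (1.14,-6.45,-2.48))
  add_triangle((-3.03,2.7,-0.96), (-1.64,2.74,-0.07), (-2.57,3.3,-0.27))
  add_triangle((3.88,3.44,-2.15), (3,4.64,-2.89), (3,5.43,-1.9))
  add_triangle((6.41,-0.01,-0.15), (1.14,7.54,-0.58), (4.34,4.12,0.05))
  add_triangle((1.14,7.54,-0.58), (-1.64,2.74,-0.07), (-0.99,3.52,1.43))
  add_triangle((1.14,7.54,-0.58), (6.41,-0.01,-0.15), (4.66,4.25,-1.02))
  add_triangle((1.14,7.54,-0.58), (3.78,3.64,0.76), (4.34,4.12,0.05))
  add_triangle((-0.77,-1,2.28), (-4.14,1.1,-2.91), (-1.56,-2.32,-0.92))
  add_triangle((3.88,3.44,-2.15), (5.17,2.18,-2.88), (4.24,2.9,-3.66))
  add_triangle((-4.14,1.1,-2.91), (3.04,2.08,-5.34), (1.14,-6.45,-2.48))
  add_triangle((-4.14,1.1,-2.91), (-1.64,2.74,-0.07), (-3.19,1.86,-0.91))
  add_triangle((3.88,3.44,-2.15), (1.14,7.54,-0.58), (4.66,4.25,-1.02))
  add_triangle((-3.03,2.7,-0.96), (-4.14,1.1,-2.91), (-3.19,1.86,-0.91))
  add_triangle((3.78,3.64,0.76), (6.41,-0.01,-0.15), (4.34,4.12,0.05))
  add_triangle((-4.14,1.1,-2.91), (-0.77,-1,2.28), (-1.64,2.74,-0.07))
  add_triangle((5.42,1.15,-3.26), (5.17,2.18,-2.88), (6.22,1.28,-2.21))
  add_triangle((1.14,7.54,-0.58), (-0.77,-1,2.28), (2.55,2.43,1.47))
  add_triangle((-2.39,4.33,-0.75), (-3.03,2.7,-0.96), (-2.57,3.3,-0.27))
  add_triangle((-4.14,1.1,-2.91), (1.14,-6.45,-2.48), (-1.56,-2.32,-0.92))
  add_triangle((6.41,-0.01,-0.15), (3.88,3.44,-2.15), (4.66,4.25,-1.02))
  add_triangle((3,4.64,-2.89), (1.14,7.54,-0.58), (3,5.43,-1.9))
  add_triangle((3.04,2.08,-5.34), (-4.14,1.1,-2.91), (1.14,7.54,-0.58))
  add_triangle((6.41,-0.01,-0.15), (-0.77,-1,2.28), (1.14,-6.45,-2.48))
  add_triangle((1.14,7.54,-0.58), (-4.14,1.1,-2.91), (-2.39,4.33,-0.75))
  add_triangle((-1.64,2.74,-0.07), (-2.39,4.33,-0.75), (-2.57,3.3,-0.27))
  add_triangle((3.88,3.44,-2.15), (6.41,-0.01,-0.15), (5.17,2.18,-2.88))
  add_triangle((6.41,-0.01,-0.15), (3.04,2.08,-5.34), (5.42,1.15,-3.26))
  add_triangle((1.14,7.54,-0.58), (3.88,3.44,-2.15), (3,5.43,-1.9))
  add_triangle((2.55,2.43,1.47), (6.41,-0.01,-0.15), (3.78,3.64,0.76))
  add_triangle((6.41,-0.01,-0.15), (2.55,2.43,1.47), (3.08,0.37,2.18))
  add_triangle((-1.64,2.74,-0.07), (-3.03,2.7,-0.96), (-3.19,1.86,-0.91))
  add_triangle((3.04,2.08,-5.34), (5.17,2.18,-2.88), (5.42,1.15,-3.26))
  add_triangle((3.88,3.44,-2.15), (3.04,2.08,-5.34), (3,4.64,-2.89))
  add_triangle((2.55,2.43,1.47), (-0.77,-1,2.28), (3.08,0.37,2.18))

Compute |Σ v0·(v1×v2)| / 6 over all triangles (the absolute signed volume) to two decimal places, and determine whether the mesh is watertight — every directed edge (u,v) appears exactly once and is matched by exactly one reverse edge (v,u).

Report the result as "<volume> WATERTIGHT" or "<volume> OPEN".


Per-triangle v0·(v1×v2)/6:
  t1: +2.6018
  t2: +3.5202
  t3: +1.7620
  t4: +3.3146
  t5: +3.8723
  t6: +1.0243
  t7: +3.1167
  t8: +1.7665
  t9: +5.6713
  t10: +2.8917
  t11: +1.5096
  t12: +1.6149
  t13: +0.5916
  t14: +41.7604
  t15: -0.1221
  t16: +1.8949
  t17: +3.6606
  t18: +4.1213
  t19: +4.8230
  t20: +3.3688
  t21: +5.1764
  t22: +2.0286
  t23: +38.2510
  t24: -1.3618
  t25: +6.5921
  t26: +0.9247
  t27: +3.1503
  t28: +5.3855
  t29: +1.5063
  t30: +7.3311
  t31: +0.6011
  t32: +6.9399
  t33: +6.0119
  t34: +2.6548
  t35: +37.7092
  t36: +18.2066
  t37: +8.5541
  t38: +0.1908
  t39: +5.3439
  t40: -0.4574
  t41: +1.0959
  t42: +3.7519
  t43: +5.2436
  t44: +0.2881
  t45: +3.7332
  t46: +5.1694
  t47: +2.9237
Σ = +269.7092 → |volume| = 269.71

Directed edges: 141 total; 3 unmatched, e.g. (-0.99,3.52,1.43)→(-0.77,-1,2.28) → open.

269.71 OPEN


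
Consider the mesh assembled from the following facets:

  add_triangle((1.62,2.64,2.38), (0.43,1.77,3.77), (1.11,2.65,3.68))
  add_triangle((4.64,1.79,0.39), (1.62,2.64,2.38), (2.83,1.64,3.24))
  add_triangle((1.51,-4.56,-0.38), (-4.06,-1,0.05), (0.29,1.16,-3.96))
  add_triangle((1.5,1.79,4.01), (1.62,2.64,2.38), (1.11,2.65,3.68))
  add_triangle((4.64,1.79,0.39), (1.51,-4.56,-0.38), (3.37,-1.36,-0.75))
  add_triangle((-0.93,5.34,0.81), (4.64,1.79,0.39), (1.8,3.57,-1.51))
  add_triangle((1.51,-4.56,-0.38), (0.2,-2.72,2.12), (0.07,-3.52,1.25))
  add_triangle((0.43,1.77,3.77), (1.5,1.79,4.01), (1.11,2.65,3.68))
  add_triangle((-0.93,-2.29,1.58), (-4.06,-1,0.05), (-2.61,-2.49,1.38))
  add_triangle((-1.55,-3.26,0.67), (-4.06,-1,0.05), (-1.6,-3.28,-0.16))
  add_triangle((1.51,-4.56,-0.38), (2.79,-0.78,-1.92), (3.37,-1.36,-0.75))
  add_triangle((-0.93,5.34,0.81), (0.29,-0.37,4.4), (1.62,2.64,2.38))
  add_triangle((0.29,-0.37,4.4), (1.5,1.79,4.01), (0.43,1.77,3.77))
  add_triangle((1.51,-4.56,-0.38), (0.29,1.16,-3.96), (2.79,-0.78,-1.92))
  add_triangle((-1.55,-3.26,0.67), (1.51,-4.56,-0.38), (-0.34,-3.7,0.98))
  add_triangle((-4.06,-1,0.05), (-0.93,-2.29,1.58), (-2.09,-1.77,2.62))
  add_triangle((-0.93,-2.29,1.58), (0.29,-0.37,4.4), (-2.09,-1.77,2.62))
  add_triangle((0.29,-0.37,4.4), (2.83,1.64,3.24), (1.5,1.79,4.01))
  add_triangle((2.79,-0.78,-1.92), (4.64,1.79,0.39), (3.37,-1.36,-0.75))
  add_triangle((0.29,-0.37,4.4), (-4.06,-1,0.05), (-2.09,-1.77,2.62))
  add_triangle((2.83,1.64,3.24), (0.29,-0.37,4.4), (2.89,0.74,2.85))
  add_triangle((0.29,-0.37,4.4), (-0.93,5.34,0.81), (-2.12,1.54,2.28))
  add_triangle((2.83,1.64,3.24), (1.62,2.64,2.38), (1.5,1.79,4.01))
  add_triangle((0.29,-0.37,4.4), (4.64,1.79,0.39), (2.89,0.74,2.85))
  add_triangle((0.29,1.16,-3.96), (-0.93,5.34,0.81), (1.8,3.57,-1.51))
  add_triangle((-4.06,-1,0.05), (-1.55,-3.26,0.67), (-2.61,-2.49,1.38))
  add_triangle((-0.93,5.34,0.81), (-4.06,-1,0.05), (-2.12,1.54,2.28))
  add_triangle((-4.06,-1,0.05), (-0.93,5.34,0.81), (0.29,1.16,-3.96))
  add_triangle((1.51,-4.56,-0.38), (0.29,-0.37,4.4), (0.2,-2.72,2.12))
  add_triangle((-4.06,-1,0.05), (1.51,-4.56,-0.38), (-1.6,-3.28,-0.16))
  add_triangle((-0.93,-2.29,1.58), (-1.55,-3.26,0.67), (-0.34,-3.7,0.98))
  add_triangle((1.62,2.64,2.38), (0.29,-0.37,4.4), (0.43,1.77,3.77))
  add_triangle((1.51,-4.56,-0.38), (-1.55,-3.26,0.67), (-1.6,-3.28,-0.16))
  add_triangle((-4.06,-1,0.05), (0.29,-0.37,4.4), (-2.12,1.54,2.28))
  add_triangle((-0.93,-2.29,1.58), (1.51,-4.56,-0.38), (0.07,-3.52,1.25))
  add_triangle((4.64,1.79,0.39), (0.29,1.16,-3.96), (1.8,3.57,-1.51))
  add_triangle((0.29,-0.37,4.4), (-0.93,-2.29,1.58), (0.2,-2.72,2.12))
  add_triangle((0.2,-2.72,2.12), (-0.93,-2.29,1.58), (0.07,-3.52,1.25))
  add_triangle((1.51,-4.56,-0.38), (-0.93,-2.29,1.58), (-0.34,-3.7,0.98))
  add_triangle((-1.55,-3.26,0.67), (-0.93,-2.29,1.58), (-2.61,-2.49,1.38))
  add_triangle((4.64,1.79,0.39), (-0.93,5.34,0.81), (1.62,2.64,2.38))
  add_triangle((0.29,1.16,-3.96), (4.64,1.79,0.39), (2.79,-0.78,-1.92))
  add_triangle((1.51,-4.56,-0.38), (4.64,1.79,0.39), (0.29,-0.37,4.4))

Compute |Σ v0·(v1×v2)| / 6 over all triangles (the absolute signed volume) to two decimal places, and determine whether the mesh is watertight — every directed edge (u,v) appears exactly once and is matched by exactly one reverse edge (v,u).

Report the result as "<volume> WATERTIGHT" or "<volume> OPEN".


166.96 OPEN

Per-triangle v0·(v1×v2)/6:
  t1: -0.1211
  t2: +3.7269
  t3: +13.4699
  t4: +0.7723
  t5: +3.0663
  t6: +9.2965
  t7: +1.1321
  t8: +0.6444
  t9: +0.0809
  t10: +1.6211
  t11: +2.8911
  t12: +7.8509
  t13: +1.6081
  t14: +6.8551
  t15: +1.4545
  t16: +2.2856
  t17: +2.4041
  t18: +2.3485
  t19: +2.9488
  t20: +2.9653
  t21: +1.9100
  t22: +7.7550
  t23: +1.6115
  t24: -0.2970
  t25: +8.0161
  t26: +1.8115
  t27: +7.3793
  t28: +15.4976
  t29: +2.6583
  t30: +0.1060
  t31: +0.8365
  t32: -1.8612
  t33: +1.6959
  t34: +6.8180
  t35: +0.5058
  t36: +7.5139
  t37: +2.0229
  t38: +0.7261
  t39: +0.4534
  t40: +0.9345
  t41: +8.5047
  t42: +7.4661
  t43: +17.5903
Σ = +166.9562 → |volume| = 166.96

Directed edges: 129 total; 3 unmatched, e.g. (2.83,1.64,3.24)→(4.64,1.79,0.39) → open.


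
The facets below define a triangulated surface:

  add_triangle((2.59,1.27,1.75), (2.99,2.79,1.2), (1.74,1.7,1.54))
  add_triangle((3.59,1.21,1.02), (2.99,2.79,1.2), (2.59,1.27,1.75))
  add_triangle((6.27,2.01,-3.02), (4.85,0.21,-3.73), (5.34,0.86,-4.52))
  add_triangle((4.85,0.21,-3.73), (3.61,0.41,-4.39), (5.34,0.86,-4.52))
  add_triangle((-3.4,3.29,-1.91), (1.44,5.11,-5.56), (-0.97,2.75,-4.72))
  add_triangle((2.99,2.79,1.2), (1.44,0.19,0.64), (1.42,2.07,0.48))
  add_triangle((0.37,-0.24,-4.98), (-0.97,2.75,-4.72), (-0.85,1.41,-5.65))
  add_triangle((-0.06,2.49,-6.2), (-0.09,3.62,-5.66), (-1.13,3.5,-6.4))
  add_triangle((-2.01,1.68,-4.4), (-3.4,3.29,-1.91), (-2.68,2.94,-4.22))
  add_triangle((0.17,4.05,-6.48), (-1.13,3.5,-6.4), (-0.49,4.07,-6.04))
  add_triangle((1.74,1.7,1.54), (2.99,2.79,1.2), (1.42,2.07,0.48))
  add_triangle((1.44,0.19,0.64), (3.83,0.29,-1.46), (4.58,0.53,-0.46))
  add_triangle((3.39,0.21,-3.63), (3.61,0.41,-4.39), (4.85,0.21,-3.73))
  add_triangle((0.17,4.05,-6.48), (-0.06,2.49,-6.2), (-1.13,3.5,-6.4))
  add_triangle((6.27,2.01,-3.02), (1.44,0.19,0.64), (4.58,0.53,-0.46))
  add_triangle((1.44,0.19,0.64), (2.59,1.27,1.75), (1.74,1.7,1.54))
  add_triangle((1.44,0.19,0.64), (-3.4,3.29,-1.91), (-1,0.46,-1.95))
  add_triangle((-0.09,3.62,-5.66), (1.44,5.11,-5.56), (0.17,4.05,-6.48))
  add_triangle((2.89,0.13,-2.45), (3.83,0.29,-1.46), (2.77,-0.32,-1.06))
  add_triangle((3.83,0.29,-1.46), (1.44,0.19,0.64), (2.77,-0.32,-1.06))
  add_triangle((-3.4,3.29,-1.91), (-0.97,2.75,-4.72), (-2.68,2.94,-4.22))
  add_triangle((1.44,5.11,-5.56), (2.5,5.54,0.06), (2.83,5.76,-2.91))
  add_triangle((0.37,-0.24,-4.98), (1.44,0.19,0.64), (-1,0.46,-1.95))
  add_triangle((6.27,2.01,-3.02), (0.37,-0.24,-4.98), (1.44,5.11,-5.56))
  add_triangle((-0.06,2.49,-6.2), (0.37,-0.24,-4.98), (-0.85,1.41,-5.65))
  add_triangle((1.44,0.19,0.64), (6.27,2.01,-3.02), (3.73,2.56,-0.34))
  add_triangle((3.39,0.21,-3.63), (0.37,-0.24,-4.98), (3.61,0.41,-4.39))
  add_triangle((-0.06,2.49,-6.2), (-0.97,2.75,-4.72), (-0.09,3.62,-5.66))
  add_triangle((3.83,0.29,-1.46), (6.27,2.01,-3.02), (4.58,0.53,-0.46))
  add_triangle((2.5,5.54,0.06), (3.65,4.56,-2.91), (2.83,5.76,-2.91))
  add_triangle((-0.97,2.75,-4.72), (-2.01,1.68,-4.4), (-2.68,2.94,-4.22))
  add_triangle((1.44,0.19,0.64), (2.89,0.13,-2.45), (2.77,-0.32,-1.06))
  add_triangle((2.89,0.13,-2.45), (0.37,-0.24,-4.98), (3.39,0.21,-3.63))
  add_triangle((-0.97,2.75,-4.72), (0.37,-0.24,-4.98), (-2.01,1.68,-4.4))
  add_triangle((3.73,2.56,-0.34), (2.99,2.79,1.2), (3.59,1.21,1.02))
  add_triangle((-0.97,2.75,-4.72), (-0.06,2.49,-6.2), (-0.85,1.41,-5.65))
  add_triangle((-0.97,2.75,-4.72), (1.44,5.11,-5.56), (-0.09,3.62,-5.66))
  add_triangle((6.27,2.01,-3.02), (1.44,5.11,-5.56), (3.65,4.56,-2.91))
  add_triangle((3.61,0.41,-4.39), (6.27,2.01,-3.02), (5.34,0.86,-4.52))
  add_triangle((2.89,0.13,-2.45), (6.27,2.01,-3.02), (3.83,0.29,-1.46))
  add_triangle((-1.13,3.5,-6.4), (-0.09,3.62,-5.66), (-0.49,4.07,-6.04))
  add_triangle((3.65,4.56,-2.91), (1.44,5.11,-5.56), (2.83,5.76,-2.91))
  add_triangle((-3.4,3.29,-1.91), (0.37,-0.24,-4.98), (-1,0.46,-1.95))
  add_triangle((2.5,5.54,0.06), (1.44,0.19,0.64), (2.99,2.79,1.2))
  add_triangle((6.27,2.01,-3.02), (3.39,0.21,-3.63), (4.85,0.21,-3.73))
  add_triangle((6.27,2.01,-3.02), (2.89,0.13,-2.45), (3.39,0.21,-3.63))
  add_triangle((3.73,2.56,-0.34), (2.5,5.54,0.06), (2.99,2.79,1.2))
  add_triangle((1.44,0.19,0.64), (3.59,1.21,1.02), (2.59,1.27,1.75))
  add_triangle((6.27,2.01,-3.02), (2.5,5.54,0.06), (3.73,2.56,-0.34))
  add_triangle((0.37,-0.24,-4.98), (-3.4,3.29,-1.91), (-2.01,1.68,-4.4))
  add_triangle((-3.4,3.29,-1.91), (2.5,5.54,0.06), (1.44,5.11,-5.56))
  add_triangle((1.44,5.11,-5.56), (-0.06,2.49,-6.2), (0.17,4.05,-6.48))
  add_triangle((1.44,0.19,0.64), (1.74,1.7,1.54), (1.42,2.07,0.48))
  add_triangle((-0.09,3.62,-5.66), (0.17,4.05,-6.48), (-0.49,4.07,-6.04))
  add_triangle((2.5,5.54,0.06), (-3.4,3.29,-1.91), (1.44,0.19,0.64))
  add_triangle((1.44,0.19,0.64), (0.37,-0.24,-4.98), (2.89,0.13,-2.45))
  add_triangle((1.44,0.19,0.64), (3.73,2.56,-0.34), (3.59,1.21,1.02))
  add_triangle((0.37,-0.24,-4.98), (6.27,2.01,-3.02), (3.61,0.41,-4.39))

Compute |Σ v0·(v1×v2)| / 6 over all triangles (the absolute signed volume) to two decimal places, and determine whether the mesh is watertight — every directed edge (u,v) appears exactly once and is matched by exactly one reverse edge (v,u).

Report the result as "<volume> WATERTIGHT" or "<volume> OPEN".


Per-triangle v0·(v1×v2)/6:
  t1: +0.5080
  t2: +0.9982
  t3: +1.4965
  t4: +0.7354
  t5: +8.8489
  t6: +0.0286
  t7: -1.2939
  t8: -1.4527
  t9: +1.0502
  t10: +0.7637
  t11: +0.3159
  t12: +0.0726
  t13: +0.1273
  t14: +1.8212
  t15: +0.8119
  t16: -0.0405
  t17: -1.2942
  t18: +0.5364
  t19: +0.4557
  t20: +0.4018
  t21: +1.9660
  t22: +3.5729
  t23: -0.8352
  t24: +25.1486
  t25: +2.2122
  t26: +2.3147
  t27: +0.5606
  t28: +1.2553
  t29: +1.3338
  t30: +3.7395
  t31: +1.6787
  t32: -0.4762
  t33: +0.2227
  t34: +3.7012
  t35: +1.7659
  t36: +1.5227
  t37: +0.9243
  t38: +11.6434
  t39: +0.8390
  t40: +1.3571
  t41: -0.4212
  t42: +4.6535
  t43: +1.5852
  t44: -0.4431
  t45: -1.5295
  t46: +0.6929
  t47: +3.3687
  t48: +0.2341
  t49: +5.4105
  t50: -0.9977
  t51: +23.7705
  t52: +1.5426
  t53: -0.3997
  t54: -0.0182
  t55: +0.4443
  t56: -0.0514
  t57: +0.0674
  t58: +2.7562
Σ = +120.0031 → |volume| = 120.00

Directed edges: 174 total; 6 unmatched, e.g. (0.37,-0.24,-4.98)→(1.44,5.11,-5.56) → open.

120.00 OPEN


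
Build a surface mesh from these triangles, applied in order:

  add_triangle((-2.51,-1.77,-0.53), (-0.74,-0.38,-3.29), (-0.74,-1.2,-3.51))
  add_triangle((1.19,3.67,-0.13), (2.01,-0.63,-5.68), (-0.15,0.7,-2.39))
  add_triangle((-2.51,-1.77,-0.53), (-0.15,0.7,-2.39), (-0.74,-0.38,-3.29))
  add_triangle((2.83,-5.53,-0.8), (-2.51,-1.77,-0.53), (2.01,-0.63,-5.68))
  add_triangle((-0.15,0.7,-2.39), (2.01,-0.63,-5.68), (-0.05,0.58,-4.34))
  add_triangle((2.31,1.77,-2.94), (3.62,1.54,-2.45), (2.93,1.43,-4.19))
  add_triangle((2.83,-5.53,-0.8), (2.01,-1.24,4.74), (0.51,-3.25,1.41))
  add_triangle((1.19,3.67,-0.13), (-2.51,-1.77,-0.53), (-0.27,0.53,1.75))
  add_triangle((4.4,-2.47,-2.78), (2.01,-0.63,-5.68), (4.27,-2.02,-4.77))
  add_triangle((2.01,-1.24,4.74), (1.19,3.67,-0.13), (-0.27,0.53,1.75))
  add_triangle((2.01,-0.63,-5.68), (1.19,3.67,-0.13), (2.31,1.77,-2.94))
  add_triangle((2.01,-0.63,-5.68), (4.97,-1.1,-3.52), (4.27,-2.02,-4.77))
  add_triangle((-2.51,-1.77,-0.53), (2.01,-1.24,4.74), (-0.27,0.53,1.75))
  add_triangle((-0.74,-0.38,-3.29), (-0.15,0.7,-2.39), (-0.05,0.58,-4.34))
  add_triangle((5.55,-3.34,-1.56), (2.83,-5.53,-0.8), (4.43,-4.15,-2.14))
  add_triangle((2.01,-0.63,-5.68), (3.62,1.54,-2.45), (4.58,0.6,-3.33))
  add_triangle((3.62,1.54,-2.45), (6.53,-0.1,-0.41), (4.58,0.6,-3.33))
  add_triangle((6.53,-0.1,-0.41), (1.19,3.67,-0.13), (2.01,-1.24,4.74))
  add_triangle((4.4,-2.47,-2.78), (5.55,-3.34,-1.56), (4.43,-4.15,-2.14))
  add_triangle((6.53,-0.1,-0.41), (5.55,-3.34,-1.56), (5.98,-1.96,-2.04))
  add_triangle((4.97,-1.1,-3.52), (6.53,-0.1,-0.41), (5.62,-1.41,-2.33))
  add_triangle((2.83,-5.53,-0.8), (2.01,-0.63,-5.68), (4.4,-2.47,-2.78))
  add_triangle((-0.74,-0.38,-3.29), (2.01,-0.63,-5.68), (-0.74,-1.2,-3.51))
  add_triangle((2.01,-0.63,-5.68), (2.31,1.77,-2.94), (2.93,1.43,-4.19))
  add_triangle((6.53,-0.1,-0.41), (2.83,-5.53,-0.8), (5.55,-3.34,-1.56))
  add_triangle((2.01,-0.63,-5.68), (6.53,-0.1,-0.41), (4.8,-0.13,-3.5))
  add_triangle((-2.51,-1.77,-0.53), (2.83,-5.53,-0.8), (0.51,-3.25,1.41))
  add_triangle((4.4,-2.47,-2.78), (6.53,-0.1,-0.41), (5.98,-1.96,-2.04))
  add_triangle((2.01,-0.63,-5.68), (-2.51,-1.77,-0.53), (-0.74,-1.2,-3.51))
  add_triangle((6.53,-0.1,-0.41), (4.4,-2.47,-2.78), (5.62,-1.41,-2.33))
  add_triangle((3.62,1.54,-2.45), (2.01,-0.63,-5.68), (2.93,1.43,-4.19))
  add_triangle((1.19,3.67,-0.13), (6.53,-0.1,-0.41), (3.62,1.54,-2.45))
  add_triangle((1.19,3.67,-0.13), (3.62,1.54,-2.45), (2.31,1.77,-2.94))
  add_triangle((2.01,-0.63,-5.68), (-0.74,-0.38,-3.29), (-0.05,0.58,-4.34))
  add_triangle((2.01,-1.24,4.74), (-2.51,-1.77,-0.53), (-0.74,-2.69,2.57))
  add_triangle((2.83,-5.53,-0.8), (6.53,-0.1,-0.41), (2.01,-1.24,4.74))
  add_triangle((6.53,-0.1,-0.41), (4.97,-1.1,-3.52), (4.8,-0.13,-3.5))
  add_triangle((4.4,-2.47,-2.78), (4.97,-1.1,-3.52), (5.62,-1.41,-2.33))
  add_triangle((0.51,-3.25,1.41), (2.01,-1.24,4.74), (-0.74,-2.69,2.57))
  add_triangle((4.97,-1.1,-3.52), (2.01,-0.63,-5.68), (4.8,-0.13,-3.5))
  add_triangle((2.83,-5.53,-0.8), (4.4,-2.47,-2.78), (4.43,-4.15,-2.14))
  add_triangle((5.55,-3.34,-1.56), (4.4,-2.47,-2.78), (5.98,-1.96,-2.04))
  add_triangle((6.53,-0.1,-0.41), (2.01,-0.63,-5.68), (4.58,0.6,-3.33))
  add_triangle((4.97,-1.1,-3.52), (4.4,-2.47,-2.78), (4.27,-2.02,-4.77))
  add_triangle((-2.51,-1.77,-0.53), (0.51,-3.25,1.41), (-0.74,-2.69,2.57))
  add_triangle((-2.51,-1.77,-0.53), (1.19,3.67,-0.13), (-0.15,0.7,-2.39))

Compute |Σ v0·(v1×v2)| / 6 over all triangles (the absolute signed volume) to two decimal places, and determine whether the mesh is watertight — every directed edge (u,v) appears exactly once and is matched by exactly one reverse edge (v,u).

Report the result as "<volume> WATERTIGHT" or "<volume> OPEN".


191.11 WATERTIGHT

Per-triangle v0·(v1×v2)/6:
  t1: +1.0880
  t2: +4.5183
  t3: +0.9164
  t4: +18.0211
  t5: +0.4483
  t6: +0.8959
  t7: +7.6121
  t8: +2.2548
  t9: +0.4620
  t10: +3.8788
  t11: +2.1583
  t12: +3.5222
  t13: +3.3094
  t14: +0.2659
  t15: +3.1613
  t16: +3.3078
  t17: +3.6617
  t18: +19.4603
  t19: +2.2657
  t20: +3.4331
  t21: +2.4191
  t22: +12.3853
  t23: +1.4331
  t24: +0.5945
  t25: +5.0299
  t26: -1.7445
  t27: +6.2104
  t28: +0.7388
  t29: +1.1407
  t30: +1.5623
  t31: +2.4558
  t32: +8.8260
  t33: +2.9485
  t34: +1.9360
  t35: +0.8836
  t36: +29.8766
  t37: +3.3671
  t38: +1.9990
  t39: +4.0247
  t40: +3.3027
  t41: +0.6995
  t42: +2.2802
  t43: +6.0347
  t44: +2.4630
  t45: +2.9355
  t46: +2.6643
Σ = +191.1082 → |volume| = 191.11

Directed edges: 138 total, each appears once with its reverse present → watertight.


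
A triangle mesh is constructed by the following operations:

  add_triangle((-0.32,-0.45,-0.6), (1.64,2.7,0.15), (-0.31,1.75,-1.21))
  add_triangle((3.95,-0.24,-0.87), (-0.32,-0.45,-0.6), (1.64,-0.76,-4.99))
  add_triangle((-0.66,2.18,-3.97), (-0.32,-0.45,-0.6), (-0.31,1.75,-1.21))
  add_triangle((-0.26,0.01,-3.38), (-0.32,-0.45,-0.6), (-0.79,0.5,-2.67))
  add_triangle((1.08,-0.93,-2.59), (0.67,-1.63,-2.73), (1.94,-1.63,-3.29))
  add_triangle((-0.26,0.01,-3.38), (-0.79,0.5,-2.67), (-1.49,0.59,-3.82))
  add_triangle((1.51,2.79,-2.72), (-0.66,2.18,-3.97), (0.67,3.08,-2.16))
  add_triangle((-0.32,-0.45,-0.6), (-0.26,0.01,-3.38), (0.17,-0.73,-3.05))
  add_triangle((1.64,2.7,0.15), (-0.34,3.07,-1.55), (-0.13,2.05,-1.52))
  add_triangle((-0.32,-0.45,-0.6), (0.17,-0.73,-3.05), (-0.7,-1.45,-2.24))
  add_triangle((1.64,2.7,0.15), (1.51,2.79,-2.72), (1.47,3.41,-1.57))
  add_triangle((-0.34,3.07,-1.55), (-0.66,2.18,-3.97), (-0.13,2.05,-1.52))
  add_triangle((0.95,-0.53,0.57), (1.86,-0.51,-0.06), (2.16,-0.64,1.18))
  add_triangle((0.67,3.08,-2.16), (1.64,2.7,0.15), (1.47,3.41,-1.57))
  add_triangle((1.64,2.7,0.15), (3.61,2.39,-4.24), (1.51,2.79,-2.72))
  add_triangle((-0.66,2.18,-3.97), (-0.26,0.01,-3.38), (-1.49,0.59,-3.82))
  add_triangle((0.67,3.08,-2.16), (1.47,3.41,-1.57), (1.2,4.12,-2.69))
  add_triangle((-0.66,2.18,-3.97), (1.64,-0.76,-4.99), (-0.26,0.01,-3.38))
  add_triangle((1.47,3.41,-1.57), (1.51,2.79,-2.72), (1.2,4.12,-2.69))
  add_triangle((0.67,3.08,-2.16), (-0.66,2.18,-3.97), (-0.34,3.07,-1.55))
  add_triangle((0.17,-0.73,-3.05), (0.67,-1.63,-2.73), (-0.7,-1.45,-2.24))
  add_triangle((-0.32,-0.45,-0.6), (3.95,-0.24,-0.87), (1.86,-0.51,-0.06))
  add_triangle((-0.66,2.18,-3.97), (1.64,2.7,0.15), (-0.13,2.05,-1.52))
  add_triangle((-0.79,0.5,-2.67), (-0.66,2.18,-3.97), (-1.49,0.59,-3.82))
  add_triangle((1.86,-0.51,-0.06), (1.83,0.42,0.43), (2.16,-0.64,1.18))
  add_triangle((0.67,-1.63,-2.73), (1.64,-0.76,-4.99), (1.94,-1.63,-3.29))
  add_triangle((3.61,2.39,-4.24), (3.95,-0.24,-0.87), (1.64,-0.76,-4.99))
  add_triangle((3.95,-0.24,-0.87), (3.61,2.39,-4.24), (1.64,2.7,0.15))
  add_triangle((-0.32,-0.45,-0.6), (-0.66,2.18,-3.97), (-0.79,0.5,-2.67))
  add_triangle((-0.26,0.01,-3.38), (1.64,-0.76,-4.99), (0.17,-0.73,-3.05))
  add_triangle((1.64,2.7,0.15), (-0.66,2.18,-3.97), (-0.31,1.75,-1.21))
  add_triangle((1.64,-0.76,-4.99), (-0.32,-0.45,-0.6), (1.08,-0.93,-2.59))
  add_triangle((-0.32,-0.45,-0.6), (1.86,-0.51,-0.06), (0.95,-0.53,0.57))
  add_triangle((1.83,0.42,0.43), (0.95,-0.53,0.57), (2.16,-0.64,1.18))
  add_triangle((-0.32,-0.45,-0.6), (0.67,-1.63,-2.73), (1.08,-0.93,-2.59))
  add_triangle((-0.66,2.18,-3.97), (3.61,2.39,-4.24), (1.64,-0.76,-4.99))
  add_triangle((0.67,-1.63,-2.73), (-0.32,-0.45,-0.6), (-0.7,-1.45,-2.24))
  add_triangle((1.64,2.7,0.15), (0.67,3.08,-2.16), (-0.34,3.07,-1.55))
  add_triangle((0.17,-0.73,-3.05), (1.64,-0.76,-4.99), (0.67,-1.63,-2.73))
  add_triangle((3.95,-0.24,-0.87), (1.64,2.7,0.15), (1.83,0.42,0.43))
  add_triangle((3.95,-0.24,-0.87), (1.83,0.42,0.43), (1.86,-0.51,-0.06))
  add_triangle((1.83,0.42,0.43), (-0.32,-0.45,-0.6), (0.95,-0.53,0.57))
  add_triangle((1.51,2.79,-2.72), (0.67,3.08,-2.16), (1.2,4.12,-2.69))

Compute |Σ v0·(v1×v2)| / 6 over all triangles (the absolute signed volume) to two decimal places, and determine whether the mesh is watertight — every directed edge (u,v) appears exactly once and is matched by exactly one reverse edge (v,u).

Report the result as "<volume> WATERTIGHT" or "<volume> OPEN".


45.55 OPEN

Per-triangle v0·(v1×v2)/6:
  t1: -0.3278
  t2: +1.1390
  t3: +0.2143
  t4: +0.2247
  t5: -0.2500
  t6: -0.1410
  t7: +1.5761
  t8: +0.2170
  t9: -0.5563
  t10: +0.0357
  t11: +0.6317
  t12: -0.2463
  t13: +0.0955
  t14: +0.3200
  t15: +3.1557
  t16: +1.3454
  t17: +0.0536
  t18: +2.3173
  t19: +0.6085
  t20: +1.6140
  t21: +0.6500
  t22: +0.2833
  t23: -1.0729
  t24: -0.2013
  t25: +0.3643
  t26: +1.0805
  t27: +9.4490
  t28: +7.2274
  t29: -0.0377
  t30: +0.6660
  t31: +1.3604
  t32: -0.2986
  t33: +0.1511
  t34: -0.0333
  t35: -0.1125
  t36: +10.0937
  t37: +0.0282
  t38: +1.3830
  t39: +0.7904
  t40: +1.3566
  t41: +0.3400
  t42: -0.1596
  t43: +0.2115
Σ = +45.5470 → |volume| = 45.55

Directed edges: 129 total; 9 unmatched, e.g. (-0.32,-0.45,-0.6)→(1.64,2.7,0.15) → open.


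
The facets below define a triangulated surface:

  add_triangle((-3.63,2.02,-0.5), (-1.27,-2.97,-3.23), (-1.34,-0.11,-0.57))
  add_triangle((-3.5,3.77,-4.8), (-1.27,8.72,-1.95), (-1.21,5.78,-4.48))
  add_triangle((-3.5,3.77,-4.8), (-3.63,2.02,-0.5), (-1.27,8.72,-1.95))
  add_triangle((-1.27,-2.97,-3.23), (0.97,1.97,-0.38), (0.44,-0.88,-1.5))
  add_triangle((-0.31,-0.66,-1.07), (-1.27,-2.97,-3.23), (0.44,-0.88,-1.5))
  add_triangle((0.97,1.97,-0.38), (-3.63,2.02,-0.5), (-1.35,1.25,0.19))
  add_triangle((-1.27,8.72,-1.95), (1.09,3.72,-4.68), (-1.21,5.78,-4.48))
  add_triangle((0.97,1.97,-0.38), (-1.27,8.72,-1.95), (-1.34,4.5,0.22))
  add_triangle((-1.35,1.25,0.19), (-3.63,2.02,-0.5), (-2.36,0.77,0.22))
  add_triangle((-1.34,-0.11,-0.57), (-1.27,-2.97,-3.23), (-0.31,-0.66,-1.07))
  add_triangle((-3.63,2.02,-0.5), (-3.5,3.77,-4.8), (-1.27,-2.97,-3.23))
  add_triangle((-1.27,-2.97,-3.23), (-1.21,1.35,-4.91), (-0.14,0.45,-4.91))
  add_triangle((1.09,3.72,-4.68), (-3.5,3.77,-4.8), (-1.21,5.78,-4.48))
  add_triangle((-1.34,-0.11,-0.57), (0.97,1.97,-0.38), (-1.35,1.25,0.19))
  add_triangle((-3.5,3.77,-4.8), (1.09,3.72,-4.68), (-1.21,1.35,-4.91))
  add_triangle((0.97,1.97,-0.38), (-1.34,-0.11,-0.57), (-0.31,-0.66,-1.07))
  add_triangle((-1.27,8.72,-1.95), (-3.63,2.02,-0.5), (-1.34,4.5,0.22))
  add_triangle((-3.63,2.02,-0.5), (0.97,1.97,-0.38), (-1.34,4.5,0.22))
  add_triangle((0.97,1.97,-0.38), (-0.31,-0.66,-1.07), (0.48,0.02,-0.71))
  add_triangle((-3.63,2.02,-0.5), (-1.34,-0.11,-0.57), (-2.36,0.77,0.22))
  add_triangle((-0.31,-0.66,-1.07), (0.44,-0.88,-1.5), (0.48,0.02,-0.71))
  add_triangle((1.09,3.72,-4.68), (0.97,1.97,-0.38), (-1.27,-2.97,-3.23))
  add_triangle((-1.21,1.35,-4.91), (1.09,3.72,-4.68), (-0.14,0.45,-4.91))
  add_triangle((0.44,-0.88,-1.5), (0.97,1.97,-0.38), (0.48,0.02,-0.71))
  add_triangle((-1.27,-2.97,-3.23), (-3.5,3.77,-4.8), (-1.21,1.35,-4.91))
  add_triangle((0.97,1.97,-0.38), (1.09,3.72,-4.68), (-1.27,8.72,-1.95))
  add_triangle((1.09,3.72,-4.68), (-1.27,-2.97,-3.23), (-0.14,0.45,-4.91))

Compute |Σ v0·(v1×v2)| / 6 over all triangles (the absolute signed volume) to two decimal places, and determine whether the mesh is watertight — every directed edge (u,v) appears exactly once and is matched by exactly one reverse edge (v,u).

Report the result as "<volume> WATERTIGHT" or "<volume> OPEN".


Per-triangle v0·(v1×v2)/6:
  t1: +0.7242
  t2: +11.5526
  t3: +18.9763
  t4: +0.9849
  t5: -0.1498
  t6: +0.7258
  t7: +9.6183
  t8: +2.3004
  t9: +0.2880
  t10: -0.2192
  t11: +12.9731
  t12: +3.7273
  t13: +8.0725
  t14: -0.5635
  t15: +9.1119
  t16: -0.5084
  t17: +5.9932
  t18: -1.7809
  t19: -0.1814
  t20: +0.4089
  t21: -0.0659
  t22: +1.1764
  t23: +3.7828
  t24: +0.0553
  t25: +8.2660
  t26: +7.1730
  t27: +0.0976
Σ = +102.5394 → |volume| = 102.54

Directed edges: 81 total; 3 unmatched, e.g. (-2.36,0.77,0.22)→(-1.35,1.25,0.19) → open.

102.54 OPEN
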